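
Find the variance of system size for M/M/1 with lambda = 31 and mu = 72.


rho = 31/72; Var(N) = rho/(1-rho)^2 = 1.33

1.33


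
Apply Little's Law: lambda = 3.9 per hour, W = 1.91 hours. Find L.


L = lambda * W = 3.9 * 1.91 = 7.45

7.45


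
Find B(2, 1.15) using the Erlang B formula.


B(N,A) = (A^N/N!) / sum(A^k/k!, k=0..N) with N=2, A=1.15 = 0.2352

0.2352


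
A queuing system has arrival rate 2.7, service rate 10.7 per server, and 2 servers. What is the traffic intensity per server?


rho = lambda / (c * mu) = 2.7 / (2 * 10.7) = 0.1262

0.1262


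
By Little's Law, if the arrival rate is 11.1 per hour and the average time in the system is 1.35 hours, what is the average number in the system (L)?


L = lambda * W = 11.1 * 1.35 = 14.99

14.99


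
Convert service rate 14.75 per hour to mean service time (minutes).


Mean service time = 60/mu = 60/14.75 = 4.07 minutes

4.07 minutes


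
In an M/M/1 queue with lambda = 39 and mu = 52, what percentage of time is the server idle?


Idle fraction = (1 - rho) * 100 = (1 - 39/52) * 100 = 25.0%

25.0%


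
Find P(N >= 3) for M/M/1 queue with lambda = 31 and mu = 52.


P(N >= 3) = rho^3 = (31/52)^3 = 0.2119

0.2119


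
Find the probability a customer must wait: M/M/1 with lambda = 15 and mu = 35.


P(wait) = rho = lambda/mu = 15/35 = 0.4286

0.4286


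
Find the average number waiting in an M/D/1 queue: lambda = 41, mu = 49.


M/D/1: Lq = rho^2 / (2*(1-rho)) where rho = 41/49; Lq = 2.14

2.14


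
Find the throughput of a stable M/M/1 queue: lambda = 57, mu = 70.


For a stable queue (lambda < mu), throughput = lambda = 57 per hour

57 per hour


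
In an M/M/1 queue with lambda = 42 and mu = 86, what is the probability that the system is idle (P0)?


P0 = 1 - rho = 1 - 42/86 = 0.5116

0.5116


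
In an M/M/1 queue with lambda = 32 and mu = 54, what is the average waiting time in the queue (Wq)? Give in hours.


rho = 32/54; Wq = rho/(mu - lambda) = 0.0269 hours

0.0269 hours


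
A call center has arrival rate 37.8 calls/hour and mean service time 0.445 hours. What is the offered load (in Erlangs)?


Offered load a = lambda * E[S] = 37.8 * 0.445 = 16.82 Erlangs

16.82 Erlangs


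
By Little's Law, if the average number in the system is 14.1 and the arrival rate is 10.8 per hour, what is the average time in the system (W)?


W = L / lambda = 14.1 / 10.8 = 1.3056 hours

1.3056 hours


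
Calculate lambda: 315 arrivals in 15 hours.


lambda = total arrivals / time = 315 / 15 = 21.0 per hour

21.0 per hour


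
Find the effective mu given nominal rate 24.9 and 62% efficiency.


Effective rate = mu * efficiency = 24.9 * 0.62 = 15.44 per hour

15.44 per hour


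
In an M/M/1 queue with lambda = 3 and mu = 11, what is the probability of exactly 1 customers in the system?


rho = 3/11; P(n) = (1-rho)*rho^n = (1-3/11)*(3/11)^1 = 0.1983

0.1983


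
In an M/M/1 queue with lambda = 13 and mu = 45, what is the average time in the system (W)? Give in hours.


W = 1/(mu - lambda) = 1/(45 - 13) = 0.0313 hours

0.0313 hours


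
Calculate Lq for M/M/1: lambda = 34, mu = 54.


rho = 34/54; Lq = rho^2/(1-rho) = 1.07

1.07


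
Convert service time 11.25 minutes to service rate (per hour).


mu = 60 / avg_service_time = 60 / 11.25 = 5.33 per hour

5.33 per hour


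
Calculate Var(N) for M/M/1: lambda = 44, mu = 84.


rho = 44/84; Var(N) = rho/(1-rho)^2 = 2.31

2.31


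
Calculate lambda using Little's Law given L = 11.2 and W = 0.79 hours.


lambda = L / W = 11.2 / 0.79 = 14.18 per hour

14.18 per hour


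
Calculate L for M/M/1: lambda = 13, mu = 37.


rho = 13/37; L = rho/(1-rho) = 0.54

0.54


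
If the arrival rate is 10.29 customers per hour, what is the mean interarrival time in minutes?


Mean interarrival time = 60/lambda = 60/10.29 = 5.83 minutes

5.83 minutes


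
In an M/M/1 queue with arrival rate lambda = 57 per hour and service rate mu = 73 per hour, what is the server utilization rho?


rho = lambda/mu = 57/73 = 0.7808

0.7808


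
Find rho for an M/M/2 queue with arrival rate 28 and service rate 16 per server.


rho = lambda/(c*mu) = 28/(2*16) = 0.875

0.875


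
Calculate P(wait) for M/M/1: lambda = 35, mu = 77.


P(wait) = rho = lambda/mu = 35/77 = 0.4545

0.4545


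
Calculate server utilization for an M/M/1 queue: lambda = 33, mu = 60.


rho = lambda/mu = 33/60 = 0.55

0.55


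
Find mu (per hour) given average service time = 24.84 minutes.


mu = 60 / avg_service_time = 60 / 24.84 = 2.42 per hour

2.42 per hour


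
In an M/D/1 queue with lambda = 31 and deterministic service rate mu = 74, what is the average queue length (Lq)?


M/D/1: Lq = rho^2 / (2*(1-rho)) where rho = 31/74; Lq = 0.15

0.15


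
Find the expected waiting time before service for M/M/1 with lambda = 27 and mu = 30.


rho = 27/30; Wq = rho/(mu - lambda) = 0.3 hours

0.3 hours


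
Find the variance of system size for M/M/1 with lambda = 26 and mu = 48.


rho = 26/48; Var(N) = rho/(1-rho)^2 = 2.58

2.58


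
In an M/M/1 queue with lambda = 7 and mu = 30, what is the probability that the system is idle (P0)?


P0 = 1 - rho = 1 - 7/30 = 0.7667

0.7667


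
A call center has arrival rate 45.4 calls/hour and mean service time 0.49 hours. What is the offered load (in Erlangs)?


Offered load a = lambda * E[S] = 45.4 * 0.49 = 22.25 Erlangs

22.25 Erlangs


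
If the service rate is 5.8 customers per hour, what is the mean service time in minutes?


Mean service time = 60/mu = 60/5.8 = 10.34 minutes

10.34 minutes


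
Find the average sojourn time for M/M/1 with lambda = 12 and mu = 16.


W = 1/(mu - lambda) = 1/(16 - 12) = 0.25 hours

0.25 hours


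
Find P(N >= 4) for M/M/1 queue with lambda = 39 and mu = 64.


P(N >= 4) = rho^4 = (39/64)^4 = 0.1379

0.1379


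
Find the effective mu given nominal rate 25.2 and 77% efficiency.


Effective rate = mu * efficiency = 25.2 * 0.77 = 19.4 per hour

19.4 per hour


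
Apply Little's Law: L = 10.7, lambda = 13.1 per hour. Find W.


W = L / lambda = 10.7 / 13.1 = 0.8168 hours

0.8168 hours


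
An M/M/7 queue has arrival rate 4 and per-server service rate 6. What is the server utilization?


rho = lambda/(c*mu) = 4/(7*6) = 0.0952

0.0952


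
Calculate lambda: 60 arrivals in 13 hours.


lambda = total arrivals / time = 60 / 13 = 4.62 per hour

4.62 per hour


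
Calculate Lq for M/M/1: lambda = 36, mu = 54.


rho = 36/54; Lq = rho^2/(1-rho) = 1.33

1.33


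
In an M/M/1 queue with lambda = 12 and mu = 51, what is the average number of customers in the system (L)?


rho = 12/51; L = rho/(1-rho) = 0.31

0.31


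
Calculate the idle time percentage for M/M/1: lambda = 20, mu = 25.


Idle fraction = (1 - rho) * 100 = (1 - 20/25) * 100 = 20.0%

20.0%


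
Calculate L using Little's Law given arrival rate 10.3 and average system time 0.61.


L = lambda * W = 10.3 * 0.61 = 6.28

6.28


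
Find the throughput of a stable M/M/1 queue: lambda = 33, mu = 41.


For a stable queue (lambda < mu), throughput = lambda = 33 per hour

33 per hour


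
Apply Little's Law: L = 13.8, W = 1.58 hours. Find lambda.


lambda = L / W = 13.8 / 1.58 = 8.73 per hour

8.73 per hour


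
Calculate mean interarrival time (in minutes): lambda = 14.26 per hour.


Mean interarrival time = 60/lambda = 60/14.26 = 4.21 minutes

4.21 minutes


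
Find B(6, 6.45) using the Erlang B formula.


B(N,A) = (A^N/N!) / sum(A^k/k!, k=0..N) with N=6, A=6.45 = 0.2958

0.2958


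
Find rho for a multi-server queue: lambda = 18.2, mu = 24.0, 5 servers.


rho = lambda / (c * mu) = 18.2 / (5 * 24.0) = 0.1517

0.1517


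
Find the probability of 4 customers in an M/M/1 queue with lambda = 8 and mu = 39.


rho = 8/39; P(n) = (1-rho)*rho^n = (1-8/39)*(8/39)^4 = 0.0014

0.0014


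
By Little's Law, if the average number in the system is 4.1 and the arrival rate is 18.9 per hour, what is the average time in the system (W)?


W = L / lambda = 4.1 / 18.9 = 0.2169 hours

0.2169 hours


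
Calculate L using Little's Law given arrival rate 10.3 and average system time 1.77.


L = lambda * W = 10.3 * 1.77 = 18.23

18.23


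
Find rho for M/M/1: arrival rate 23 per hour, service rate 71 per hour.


rho = lambda/mu = 23/71 = 0.3239

0.3239


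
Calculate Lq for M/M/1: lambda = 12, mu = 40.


rho = 12/40; Lq = rho^2/(1-rho) = 0.13

0.13


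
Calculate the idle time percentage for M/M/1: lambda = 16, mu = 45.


Idle fraction = (1 - rho) * 100 = (1 - 16/45) * 100 = 64.4%

64.4%


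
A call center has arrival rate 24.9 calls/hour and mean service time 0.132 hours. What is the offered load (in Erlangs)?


Offered load a = lambda * E[S] = 24.9 * 0.132 = 3.29 Erlangs

3.29 Erlangs


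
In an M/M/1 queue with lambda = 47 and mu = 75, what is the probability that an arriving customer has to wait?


P(wait) = rho = lambda/mu = 47/75 = 0.6267

0.6267


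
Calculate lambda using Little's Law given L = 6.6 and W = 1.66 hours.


lambda = L / W = 6.6 / 1.66 = 3.98 per hour

3.98 per hour


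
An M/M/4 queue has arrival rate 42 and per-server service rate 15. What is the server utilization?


rho = lambda/(c*mu) = 42/(4*15) = 0.7

0.7


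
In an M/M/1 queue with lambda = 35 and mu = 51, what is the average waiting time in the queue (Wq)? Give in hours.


rho = 35/51; Wq = rho/(mu - lambda) = 0.0429 hours

0.0429 hours


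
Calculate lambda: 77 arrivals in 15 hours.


lambda = total arrivals / time = 77 / 15 = 5.13 per hour

5.13 per hour


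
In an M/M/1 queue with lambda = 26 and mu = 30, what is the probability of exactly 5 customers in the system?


rho = 26/30; P(n) = (1-rho)*rho^n = (1-26/30)*(26/30)^5 = 0.0652

0.0652


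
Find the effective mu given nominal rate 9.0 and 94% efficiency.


Effective rate = mu * efficiency = 9.0 * 0.94 = 8.46 per hour

8.46 per hour


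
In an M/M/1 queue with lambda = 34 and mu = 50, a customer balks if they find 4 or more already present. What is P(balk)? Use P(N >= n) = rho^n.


P(N >= 4) = rho^4 = (34/50)^4 = 0.2138

0.2138


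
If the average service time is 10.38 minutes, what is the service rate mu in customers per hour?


mu = 60 / avg_service_time = 60 / 10.38 = 5.78 per hour

5.78 per hour


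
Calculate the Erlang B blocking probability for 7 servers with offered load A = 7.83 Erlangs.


B(N,A) = (A^N/N!) / sum(A^k/k!, k=0..N) with N=7, A=7.83 = 0.2985

0.2985


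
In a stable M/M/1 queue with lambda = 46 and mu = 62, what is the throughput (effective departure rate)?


For a stable queue (lambda < mu), throughput = lambda = 46 per hour

46 per hour


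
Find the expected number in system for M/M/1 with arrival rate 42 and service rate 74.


rho = 42/74; L = rho/(1-rho) = 1.31

1.31


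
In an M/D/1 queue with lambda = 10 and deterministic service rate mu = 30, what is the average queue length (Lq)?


M/D/1: Lq = rho^2 / (2*(1-rho)) where rho = 10/30; Lq = 0.08

0.08


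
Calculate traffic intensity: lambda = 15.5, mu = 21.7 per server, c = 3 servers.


rho = lambda / (c * mu) = 15.5 / (3 * 21.7) = 0.2381

0.2381


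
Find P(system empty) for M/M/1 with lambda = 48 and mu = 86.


P0 = 1 - rho = 1 - 48/86 = 0.4419

0.4419


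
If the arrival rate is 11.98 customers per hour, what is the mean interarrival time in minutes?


Mean interarrival time = 60/lambda = 60/11.98 = 5.01 minutes

5.01 minutes


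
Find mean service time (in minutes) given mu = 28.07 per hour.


Mean service time = 60/mu = 60/28.07 = 2.14 minutes

2.14 minutes


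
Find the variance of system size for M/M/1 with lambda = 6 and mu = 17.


rho = 6/17; Var(N) = rho/(1-rho)^2 = 0.84

0.84


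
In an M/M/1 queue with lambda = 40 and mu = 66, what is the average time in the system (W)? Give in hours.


W = 1/(mu - lambda) = 1/(66 - 40) = 0.0385 hours

0.0385 hours


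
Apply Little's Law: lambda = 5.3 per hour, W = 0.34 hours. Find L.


L = lambda * W = 5.3 * 0.34 = 1.8

1.8


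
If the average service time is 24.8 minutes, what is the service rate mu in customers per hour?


mu = 60 / avg_service_time = 60 / 24.8 = 2.42 per hour

2.42 per hour


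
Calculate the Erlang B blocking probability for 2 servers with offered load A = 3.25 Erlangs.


B(N,A) = (A^N/N!) / sum(A^k/k!, k=0..N) with N=2, A=3.25 = 0.5541

0.5541


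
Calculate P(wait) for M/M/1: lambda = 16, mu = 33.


P(wait) = rho = lambda/mu = 16/33 = 0.4848

0.4848


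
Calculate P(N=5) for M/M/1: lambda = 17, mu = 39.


rho = 17/39; P(n) = (1-rho)*rho^n = (1-17/39)*(17/39)^5 = 0.0089

0.0089


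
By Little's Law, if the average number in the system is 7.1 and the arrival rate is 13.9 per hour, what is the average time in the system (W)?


W = L / lambda = 7.1 / 13.9 = 0.5108 hours

0.5108 hours


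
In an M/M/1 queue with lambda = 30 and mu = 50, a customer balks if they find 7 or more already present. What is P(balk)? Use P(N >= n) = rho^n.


P(N >= 7) = rho^7 = (30/50)^7 = 0.028

0.028


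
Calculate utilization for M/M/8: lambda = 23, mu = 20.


rho = lambda/(c*mu) = 23/(8*20) = 0.1438

0.1438


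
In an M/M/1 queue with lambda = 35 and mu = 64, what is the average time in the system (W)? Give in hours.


W = 1/(mu - lambda) = 1/(64 - 35) = 0.0345 hours

0.0345 hours


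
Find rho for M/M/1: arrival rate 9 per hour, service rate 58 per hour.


rho = lambda/mu = 9/58 = 0.1552

0.1552


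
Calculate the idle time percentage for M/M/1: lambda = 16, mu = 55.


Idle fraction = (1 - rho) * 100 = (1 - 16/55) * 100 = 70.9%

70.9%


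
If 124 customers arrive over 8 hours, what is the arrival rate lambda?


lambda = total arrivals / time = 124 / 8 = 15.5 per hour

15.5 per hour


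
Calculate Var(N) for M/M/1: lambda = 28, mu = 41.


rho = 28/41; Var(N) = rho/(1-rho)^2 = 6.79

6.79


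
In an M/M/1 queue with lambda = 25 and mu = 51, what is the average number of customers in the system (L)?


rho = 25/51; L = rho/(1-rho) = 0.96

0.96


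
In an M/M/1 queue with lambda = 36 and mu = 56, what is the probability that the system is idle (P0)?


P0 = 1 - rho = 1 - 36/56 = 0.3571

0.3571


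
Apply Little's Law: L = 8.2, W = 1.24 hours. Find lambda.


lambda = L / W = 8.2 / 1.24 = 6.61 per hour

6.61 per hour


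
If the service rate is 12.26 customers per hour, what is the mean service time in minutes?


Mean service time = 60/mu = 60/12.26 = 4.89 minutes

4.89 minutes


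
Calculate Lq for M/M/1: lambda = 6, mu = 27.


rho = 6/27; Lq = rho^2/(1-rho) = 0.06

0.06


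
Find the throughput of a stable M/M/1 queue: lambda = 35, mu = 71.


For a stable queue (lambda < mu), throughput = lambda = 35 per hour

35 per hour


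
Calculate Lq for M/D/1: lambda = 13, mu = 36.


M/D/1: Lq = rho^2 / (2*(1-rho)) where rho = 13/36; Lq = 0.1

0.1


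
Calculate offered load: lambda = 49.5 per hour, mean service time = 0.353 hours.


Offered load a = lambda * E[S] = 49.5 * 0.353 = 17.47 Erlangs

17.47 Erlangs


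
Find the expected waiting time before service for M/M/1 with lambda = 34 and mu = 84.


rho = 34/84; Wq = rho/(mu - lambda) = 0.0081 hours

0.0081 hours


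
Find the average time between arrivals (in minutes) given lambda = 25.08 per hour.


Mean interarrival time = 60/lambda = 60/25.08 = 2.39 minutes

2.39 minutes


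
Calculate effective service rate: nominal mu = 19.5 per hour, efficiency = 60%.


Effective rate = mu * efficiency = 19.5 * 0.6 = 11.7 per hour

11.7 per hour


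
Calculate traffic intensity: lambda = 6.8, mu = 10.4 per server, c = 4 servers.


rho = lambda / (c * mu) = 6.8 / (4 * 10.4) = 0.1635

0.1635


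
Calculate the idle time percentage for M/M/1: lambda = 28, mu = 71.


Idle fraction = (1 - rho) * 100 = (1 - 28/71) * 100 = 60.6%

60.6%


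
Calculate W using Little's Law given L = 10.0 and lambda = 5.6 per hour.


W = L / lambda = 10.0 / 5.6 = 1.7857 hours

1.7857 hours


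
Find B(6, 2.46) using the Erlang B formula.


B(N,A) = (A^N/N!) / sum(A^k/k!, k=0..N) with N=6, A=2.46 = 0.0266

0.0266


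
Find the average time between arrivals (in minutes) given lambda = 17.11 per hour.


Mean interarrival time = 60/lambda = 60/17.11 = 3.51 minutes

3.51 minutes


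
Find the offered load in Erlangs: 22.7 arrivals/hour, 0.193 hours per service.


Offered load a = lambda * E[S] = 22.7 * 0.193 = 4.38 Erlangs

4.38 Erlangs


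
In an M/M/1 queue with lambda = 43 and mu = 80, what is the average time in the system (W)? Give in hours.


W = 1/(mu - lambda) = 1/(80 - 43) = 0.027 hours

0.027 hours


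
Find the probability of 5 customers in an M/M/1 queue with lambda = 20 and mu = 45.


rho = 20/45; P(n) = (1-rho)*rho^n = (1-20/45)*(20/45)^5 = 0.0096

0.0096


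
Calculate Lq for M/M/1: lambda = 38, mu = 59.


rho = 38/59; Lq = rho^2/(1-rho) = 1.17

1.17


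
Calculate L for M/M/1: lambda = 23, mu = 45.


rho = 23/45; L = rho/(1-rho) = 1.05

1.05


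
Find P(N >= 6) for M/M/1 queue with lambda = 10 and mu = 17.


P(N >= 6) = rho^6 = (10/17)^6 = 0.0414

0.0414


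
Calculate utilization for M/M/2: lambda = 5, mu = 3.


rho = lambda/(c*mu) = 5/(2*3) = 0.8333

0.8333


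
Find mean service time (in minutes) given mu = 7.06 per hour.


Mean service time = 60/mu = 60/7.06 = 8.5 minutes

8.5 minutes


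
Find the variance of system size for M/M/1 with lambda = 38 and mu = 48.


rho = 38/48; Var(N) = rho/(1-rho)^2 = 18.24

18.24


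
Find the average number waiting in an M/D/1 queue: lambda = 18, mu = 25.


M/D/1: Lq = rho^2 / (2*(1-rho)) where rho = 18/25; Lq = 0.93

0.93


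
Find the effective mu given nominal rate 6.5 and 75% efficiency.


Effective rate = mu * efficiency = 6.5 * 0.75 = 4.88 per hour

4.88 per hour


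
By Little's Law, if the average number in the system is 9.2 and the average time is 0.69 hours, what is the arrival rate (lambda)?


lambda = L / W = 9.2 / 0.69 = 13.33 per hour

13.33 per hour


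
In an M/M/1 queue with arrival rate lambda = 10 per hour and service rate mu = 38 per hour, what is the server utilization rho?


rho = lambda/mu = 10/38 = 0.2632

0.2632


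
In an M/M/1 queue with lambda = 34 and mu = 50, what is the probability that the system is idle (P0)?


P0 = 1 - rho = 1 - 34/50 = 0.32

0.32


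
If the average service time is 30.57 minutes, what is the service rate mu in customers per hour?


mu = 60 / avg_service_time = 60 / 30.57 = 1.96 per hour

1.96 per hour


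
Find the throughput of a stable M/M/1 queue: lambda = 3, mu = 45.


For a stable queue (lambda < mu), throughput = lambda = 3 per hour

3 per hour


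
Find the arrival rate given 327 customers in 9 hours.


lambda = total arrivals / time = 327 / 9 = 36.33 per hour

36.33 per hour


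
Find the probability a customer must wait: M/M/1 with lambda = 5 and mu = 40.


P(wait) = rho = lambda/mu = 5/40 = 0.125

0.125


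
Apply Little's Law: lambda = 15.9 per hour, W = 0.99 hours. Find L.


L = lambda * W = 15.9 * 0.99 = 15.74

15.74


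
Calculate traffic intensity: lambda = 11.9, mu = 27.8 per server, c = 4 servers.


rho = lambda / (c * mu) = 11.9 / (4 * 27.8) = 0.107

0.107


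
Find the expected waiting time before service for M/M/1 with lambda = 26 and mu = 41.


rho = 26/41; Wq = rho/(mu - lambda) = 0.0423 hours

0.0423 hours


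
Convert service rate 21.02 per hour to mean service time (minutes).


Mean service time = 60/mu = 60/21.02 = 2.85 minutes

2.85 minutes


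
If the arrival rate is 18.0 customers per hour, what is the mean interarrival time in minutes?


Mean interarrival time = 60/lambda = 60/18.0 = 3.33 minutes

3.33 minutes


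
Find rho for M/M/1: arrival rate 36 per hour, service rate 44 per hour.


rho = lambda/mu = 36/44 = 0.8182

0.8182


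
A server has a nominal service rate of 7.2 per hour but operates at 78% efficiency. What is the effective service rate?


Effective rate = mu * efficiency = 7.2 * 0.78 = 5.62 per hour

5.62 per hour


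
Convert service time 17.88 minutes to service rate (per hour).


mu = 60 / avg_service_time = 60 / 17.88 = 3.36 per hour

3.36 per hour


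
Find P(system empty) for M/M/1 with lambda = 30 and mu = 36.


P0 = 1 - rho = 1 - 30/36 = 0.1667

0.1667


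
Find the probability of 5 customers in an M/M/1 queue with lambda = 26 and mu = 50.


rho = 26/50; P(n) = (1-rho)*rho^n = (1-26/50)*(26/50)^5 = 0.0182

0.0182


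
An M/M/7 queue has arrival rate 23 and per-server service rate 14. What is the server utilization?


rho = lambda/(c*mu) = 23/(7*14) = 0.2347

0.2347


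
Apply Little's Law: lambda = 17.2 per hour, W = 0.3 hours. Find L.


L = lambda * W = 17.2 * 0.3 = 5.16

5.16


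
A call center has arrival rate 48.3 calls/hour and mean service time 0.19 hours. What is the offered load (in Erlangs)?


Offered load a = lambda * E[S] = 48.3 * 0.19 = 9.18 Erlangs

9.18 Erlangs


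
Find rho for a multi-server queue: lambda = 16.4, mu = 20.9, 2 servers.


rho = lambda / (c * mu) = 16.4 / (2 * 20.9) = 0.3923

0.3923


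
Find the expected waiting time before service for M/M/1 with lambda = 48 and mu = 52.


rho = 48/52; Wq = rho/(mu - lambda) = 0.2308 hours

0.2308 hours


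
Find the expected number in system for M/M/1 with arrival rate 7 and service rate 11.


rho = 7/11; L = rho/(1-rho) = 1.75

1.75


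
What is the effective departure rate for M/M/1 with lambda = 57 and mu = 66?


For a stable queue (lambda < mu), throughput = lambda = 57 per hour

57 per hour


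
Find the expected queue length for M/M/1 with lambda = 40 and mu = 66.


rho = 40/66; Lq = rho^2/(1-rho) = 0.93

0.93


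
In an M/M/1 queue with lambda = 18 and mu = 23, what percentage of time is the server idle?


Idle fraction = (1 - rho) * 100 = (1 - 18/23) * 100 = 21.7%

21.7%


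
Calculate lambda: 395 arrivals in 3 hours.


lambda = total arrivals / time = 395 / 3 = 131.67 per hour

131.67 per hour


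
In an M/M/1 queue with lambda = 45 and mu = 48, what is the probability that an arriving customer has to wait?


P(wait) = rho = lambda/mu = 45/48 = 0.9375

0.9375


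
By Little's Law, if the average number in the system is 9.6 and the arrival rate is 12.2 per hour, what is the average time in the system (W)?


W = L / lambda = 9.6 / 12.2 = 0.7869 hours

0.7869 hours


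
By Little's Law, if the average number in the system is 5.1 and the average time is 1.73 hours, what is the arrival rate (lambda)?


lambda = L / W = 5.1 / 1.73 = 2.95 per hour

2.95 per hour


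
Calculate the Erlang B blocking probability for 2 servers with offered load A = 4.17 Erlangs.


B(N,A) = (A^N/N!) / sum(A^k/k!, k=0..N) with N=2, A=4.17 = 0.6271

0.6271


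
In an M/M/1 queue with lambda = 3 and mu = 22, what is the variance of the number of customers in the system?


rho = 3/22; Var(N) = rho/(1-rho)^2 = 0.18

0.18


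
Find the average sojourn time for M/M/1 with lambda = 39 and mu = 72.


W = 1/(mu - lambda) = 1/(72 - 39) = 0.0303 hours

0.0303 hours


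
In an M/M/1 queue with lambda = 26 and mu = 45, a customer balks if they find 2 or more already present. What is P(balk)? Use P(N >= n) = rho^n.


P(N >= 2) = rho^2 = (26/45)^2 = 0.3338

0.3338


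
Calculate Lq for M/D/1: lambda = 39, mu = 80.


M/D/1: Lq = rho^2 / (2*(1-rho)) where rho = 39/80; Lq = 0.23

0.23


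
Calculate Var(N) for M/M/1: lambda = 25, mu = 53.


rho = 25/53; Var(N) = rho/(1-rho)^2 = 1.69

1.69


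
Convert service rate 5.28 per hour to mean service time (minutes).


Mean service time = 60/mu = 60/5.28 = 11.36 minutes

11.36 minutes


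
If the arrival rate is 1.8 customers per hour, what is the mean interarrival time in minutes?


Mean interarrival time = 60/lambda = 60/1.8 = 33.33 minutes

33.33 minutes


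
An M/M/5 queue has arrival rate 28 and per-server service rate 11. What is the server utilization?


rho = lambda/(c*mu) = 28/(5*11) = 0.5091

0.5091


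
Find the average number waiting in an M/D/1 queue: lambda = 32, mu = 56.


M/D/1: Lq = rho^2 / (2*(1-rho)) where rho = 32/56; Lq = 0.38

0.38


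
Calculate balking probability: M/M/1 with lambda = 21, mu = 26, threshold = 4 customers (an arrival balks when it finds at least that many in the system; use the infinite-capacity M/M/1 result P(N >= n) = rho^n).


P(N >= 4) = rho^4 = (21/26)^4 = 0.4256

0.4256


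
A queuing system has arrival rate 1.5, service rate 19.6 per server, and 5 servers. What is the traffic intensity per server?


rho = lambda / (c * mu) = 1.5 / (5 * 19.6) = 0.0153

0.0153


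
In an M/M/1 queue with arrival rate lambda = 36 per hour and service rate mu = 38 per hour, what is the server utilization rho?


rho = lambda/mu = 36/38 = 0.9474

0.9474


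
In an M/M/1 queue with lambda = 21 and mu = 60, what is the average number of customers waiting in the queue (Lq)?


rho = 21/60; Lq = rho^2/(1-rho) = 0.19

0.19


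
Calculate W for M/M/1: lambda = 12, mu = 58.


W = 1/(mu - lambda) = 1/(58 - 12) = 0.0217 hours

0.0217 hours


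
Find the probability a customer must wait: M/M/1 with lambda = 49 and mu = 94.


P(wait) = rho = lambda/mu = 49/94 = 0.5213

0.5213


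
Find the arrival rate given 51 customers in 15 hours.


lambda = total arrivals / time = 51 / 15 = 3.4 per hour

3.4 per hour


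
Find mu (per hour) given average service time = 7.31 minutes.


mu = 60 / avg_service_time = 60 / 7.31 = 8.21 per hour

8.21 per hour


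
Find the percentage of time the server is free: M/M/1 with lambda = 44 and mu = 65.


Idle fraction = (1 - rho) * 100 = (1 - 44/65) * 100 = 32.3%

32.3%


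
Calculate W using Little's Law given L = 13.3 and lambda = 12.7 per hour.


W = L / lambda = 13.3 / 12.7 = 1.0472 hours

1.0472 hours


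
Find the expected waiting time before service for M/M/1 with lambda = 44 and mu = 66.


rho = 44/66; Wq = rho/(mu - lambda) = 0.0303 hours

0.0303 hours


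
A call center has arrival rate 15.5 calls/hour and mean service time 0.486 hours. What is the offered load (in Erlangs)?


Offered load a = lambda * E[S] = 15.5 * 0.486 = 7.53 Erlangs

7.53 Erlangs


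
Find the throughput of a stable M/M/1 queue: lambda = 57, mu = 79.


For a stable queue (lambda < mu), throughput = lambda = 57 per hour

57 per hour


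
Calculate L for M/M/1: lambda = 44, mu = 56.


rho = 44/56; L = rho/(1-rho) = 3.67

3.67


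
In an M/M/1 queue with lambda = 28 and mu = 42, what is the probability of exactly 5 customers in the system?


rho = 28/42; P(n) = (1-rho)*rho^n = (1-28/42)*(28/42)^5 = 0.0439

0.0439


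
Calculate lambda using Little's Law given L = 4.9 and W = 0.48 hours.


lambda = L / W = 4.9 / 0.48 = 10.21 per hour

10.21 per hour


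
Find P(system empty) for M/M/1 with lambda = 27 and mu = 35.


P0 = 1 - rho = 1 - 27/35 = 0.2286

0.2286


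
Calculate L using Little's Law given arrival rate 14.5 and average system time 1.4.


L = lambda * W = 14.5 * 1.4 = 20.3

20.3


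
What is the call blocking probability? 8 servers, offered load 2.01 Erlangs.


B(N,A) = (A^N/N!) / sum(A^k/k!, k=0..N) with N=8, A=2.01 = 0.0009

0.0009


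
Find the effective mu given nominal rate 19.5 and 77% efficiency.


Effective rate = mu * efficiency = 19.5 * 0.77 = 15.02 per hour

15.02 per hour


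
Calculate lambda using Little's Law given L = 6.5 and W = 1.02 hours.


lambda = L / W = 6.5 / 1.02 = 6.37 per hour

6.37 per hour


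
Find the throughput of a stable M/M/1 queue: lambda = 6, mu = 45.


For a stable queue (lambda < mu), throughput = lambda = 6 per hour

6 per hour


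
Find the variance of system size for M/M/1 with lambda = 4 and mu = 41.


rho = 4/41; Var(N) = rho/(1-rho)^2 = 0.12

0.12


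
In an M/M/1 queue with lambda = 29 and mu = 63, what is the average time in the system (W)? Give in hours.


W = 1/(mu - lambda) = 1/(63 - 29) = 0.0294 hours

0.0294 hours


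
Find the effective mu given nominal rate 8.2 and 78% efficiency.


Effective rate = mu * efficiency = 8.2 * 0.78 = 6.4 per hour

6.4 per hour


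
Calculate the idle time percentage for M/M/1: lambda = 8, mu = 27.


Idle fraction = (1 - rho) * 100 = (1 - 8/27) * 100 = 70.4%

70.4%


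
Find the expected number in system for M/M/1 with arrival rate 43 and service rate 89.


rho = 43/89; L = rho/(1-rho) = 0.93

0.93


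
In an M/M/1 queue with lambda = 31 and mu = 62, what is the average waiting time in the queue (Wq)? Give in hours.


rho = 31/62; Wq = rho/(mu - lambda) = 0.0161 hours

0.0161 hours


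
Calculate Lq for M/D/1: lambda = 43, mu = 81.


M/D/1: Lq = rho^2 / (2*(1-rho)) where rho = 43/81; Lq = 0.3

0.3


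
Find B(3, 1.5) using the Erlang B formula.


B(N,A) = (A^N/N!) / sum(A^k/k!, k=0..N) with N=3, A=1.5 = 0.1343

0.1343


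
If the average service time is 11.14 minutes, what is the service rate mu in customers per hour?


mu = 60 / avg_service_time = 60 / 11.14 = 5.39 per hour

5.39 per hour


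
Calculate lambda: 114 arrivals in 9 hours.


lambda = total arrivals / time = 114 / 9 = 12.67 per hour

12.67 per hour


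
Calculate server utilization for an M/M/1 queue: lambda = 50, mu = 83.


rho = lambda/mu = 50/83 = 0.6024

0.6024


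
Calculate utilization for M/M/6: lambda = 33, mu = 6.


rho = lambda/(c*mu) = 33/(6*6) = 0.9167

0.9167


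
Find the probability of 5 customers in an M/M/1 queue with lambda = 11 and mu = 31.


rho = 11/31; P(n) = (1-rho)*rho^n = (1-11/31)*(11/31)^5 = 0.0036

0.0036


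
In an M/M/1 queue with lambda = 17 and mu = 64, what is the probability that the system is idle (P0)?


P0 = 1 - rho = 1 - 17/64 = 0.7344

0.7344


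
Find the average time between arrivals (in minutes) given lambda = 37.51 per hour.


Mean interarrival time = 60/lambda = 60/37.51 = 1.6 minutes

1.6 minutes


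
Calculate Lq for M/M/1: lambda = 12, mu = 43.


rho = 12/43; Lq = rho^2/(1-rho) = 0.11

0.11


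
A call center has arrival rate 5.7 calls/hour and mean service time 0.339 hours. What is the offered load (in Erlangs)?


Offered load a = lambda * E[S] = 5.7 * 0.339 = 1.93 Erlangs

1.93 Erlangs


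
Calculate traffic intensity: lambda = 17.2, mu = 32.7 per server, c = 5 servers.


rho = lambda / (c * mu) = 17.2 / (5 * 32.7) = 0.1052

0.1052


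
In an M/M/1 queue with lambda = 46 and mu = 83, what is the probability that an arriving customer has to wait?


P(wait) = rho = lambda/mu = 46/83 = 0.5542

0.5542


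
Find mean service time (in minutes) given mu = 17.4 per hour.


Mean service time = 60/mu = 60/17.4 = 3.45 minutes

3.45 minutes


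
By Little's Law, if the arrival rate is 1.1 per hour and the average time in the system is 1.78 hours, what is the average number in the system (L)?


L = lambda * W = 1.1 * 1.78 = 1.96

1.96


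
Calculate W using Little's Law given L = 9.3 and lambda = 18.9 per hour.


W = L / lambda = 9.3 / 18.9 = 0.4921 hours

0.4921 hours


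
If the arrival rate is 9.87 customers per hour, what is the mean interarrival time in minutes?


Mean interarrival time = 60/lambda = 60/9.87 = 6.08 minutes

6.08 minutes


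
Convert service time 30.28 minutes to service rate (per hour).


mu = 60 / avg_service_time = 60 / 30.28 = 1.98 per hour

1.98 per hour


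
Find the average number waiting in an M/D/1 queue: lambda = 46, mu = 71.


M/D/1: Lq = rho^2 / (2*(1-rho)) where rho = 46/71; Lq = 0.6

0.6


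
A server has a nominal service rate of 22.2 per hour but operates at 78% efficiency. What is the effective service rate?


Effective rate = mu * efficiency = 22.2 * 0.78 = 17.32 per hour

17.32 per hour


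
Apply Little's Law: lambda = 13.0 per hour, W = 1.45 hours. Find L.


L = lambda * W = 13.0 * 1.45 = 18.85

18.85


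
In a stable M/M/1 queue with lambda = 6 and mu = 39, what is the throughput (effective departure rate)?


For a stable queue (lambda < mu), throughput = lambda = 6 per hour

6 per hour


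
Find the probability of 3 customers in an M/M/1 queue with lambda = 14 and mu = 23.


rho = 14/23; P(n) = (1-rho)*rho^n = (1-14/23)*(14/23)^3 = 0.0883

0.0883


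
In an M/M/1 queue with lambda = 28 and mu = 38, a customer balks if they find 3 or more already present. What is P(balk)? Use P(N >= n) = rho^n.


P(N >= 3) = rho^3 = (28/38)^3 = 0.4001

0.4001


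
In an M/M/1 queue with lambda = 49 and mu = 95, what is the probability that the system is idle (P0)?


P0 = 1 - rho = 1 - 49/95 = 0.4842

0.4842


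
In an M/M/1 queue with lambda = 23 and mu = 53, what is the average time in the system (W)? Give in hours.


W = 1/(mu - lambda) = 1/(53 - 23) = 0.0333 hours

0.0333 hours


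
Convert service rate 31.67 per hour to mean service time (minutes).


Mean service time = 60/mu = 60/31.67 = 1.89 minutes

1.89 minutes


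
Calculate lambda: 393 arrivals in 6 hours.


lambda = total arrivals / time = 393 / 6 = 65.5 per hour

65.5 per hour


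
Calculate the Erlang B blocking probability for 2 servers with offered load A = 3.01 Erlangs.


B(N,A) = (A^N/N!) / sum(A^k/k!, k=0..N) with N=2, A=3.01 = 0.5304

0.5304


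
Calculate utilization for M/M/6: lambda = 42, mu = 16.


rho = lambda/(c*mu) = 42/(6*16) = 0.4375

0.4375


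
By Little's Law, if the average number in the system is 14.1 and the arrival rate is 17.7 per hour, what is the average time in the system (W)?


W = L / lambda = 14.1 / 17.7 = 0.7966 hours

0.7966 hours


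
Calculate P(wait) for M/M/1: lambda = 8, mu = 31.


P(wait) = rho = lambda/mu = 8/31 = 0.2581

0.2581


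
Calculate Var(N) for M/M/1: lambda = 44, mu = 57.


rho = 44/57; Var(N) = rho/(1-rho)^2 = 14.84

14.84


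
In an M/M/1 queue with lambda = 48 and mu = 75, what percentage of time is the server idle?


Idle fraction = (1 - rho) * 100 = (1 - 48/75) * 100 = 36.0%

36.0%


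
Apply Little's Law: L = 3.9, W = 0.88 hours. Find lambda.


lambda = L / W = 3.9 / 0.88 = 4.43 per hour

4.43 per hour


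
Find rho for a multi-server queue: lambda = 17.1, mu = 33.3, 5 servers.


rho = lambda / (c * mu) = 17.1 / (5 * 33.3) = 0.1027

0.1027


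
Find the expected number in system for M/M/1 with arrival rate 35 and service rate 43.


rho = 35/43; L = rho/(1-rho) = 4.38

4.38


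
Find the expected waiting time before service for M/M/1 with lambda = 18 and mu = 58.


rho = 18/58; Wq = rho/(mu - lambda) = 0.0078 hours

0.0078 hours


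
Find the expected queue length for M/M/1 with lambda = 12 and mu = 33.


rho = 12/33; Lq = rho^2/(1-rho) = 0.21

0.21


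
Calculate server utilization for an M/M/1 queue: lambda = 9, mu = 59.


rho = lambda/mu = 9/59 = 0.1525

0.1525


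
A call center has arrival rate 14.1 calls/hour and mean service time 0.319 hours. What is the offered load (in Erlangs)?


Offered load a = lambda * E[S] = 14.1 * 0.319 = 4.5 Erlangs

4.5 Erlangs


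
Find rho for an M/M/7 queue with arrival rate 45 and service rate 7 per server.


rho = lambda/(c*mu) = 45/(7*7) = 0.9184

0.9184


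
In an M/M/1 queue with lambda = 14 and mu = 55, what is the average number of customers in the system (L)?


rho = 14/55; L = rho/(1-rho) = 0.34

0.34


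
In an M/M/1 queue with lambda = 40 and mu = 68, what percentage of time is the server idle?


Idle fraction = (1 - rho) * 100 = (1 - 40/68) * 100 = 41.2%

41.2%


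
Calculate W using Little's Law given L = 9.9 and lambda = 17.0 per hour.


W = L / lambda = 9.9 / 17.0 = 0.5824 hours

0.5824 hours


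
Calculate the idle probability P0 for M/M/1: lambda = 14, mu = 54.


P0 = 1 - rho = 1 - 14/54 = 0.7407

0.7407


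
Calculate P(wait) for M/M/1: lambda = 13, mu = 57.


P(wait) = rho = lambda/mu = 13/57 = 0.2281

0.2281


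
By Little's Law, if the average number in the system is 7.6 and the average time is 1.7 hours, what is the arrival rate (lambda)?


lambda = L / W = 7.6 / 1.7 = 4.47 per hour

4.47 per hour


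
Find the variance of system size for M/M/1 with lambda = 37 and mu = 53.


rho = 37/53; Var(N) = rho/(1-rho)^2 = 7.66

7.66


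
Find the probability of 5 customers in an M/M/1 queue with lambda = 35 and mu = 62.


rho = 35/62; P(n) = (1-rho)*rho^n = (1-35/62)*(35/62)^5 = 0.025

0.025


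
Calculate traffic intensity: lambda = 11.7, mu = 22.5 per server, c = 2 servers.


rho = lambda / (c * mu) = 11.7 / (2 * 22.5) = 0.26

0.26


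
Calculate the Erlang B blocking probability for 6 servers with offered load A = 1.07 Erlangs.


B(N,A) = (A^N/N!) / sum(A^k/k!, k=0..N) with N=6, A=1.07 = 0.0007

0.0007


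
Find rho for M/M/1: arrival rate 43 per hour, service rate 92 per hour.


rho = lambda/mu = 43/92 = 0.4674

0.4674


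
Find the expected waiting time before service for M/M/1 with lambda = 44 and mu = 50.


rho = 44/50; Wq = rho/(mu - lambda) = 0.1467 hours

0.1467 hours


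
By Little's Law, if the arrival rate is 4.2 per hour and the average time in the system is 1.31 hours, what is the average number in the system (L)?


L = lambda * W = 4.2 * 1.31 = 5.5

5.5


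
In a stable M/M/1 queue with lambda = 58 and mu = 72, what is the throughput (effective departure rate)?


For a stable queue (lambda < mu), throughput = lambda = 58 per hour

58 per hour


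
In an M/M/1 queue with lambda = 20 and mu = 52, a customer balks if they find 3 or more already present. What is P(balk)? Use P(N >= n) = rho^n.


P(N >= 3) = rho^3 = (20/52)^3 = 0.0569

0.0569


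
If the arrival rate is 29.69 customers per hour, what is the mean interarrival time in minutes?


Mean interarrival time = 60/lambda = 60/29.69 = 2.02 minutes

2.02 minutes


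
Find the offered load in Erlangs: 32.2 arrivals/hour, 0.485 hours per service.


Offered load a = lambda * E[S] = 32.2 * 0.485 = 15.62 Erlangs

15.62 Erlangs


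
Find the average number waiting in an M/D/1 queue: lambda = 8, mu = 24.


M/D/1: Lq = rho^2 / (2*(1-rho)) where rho = 8/24; Lq = 0.08

0.08


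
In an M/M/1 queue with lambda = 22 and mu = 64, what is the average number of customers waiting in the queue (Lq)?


rho = 22/64; Lq = rho^2/(1-rho) = 0.18

0.18


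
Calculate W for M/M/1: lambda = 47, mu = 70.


W = 1/(mu - lambda) = 1/(70 - 47) = 0.0435 hours

0.0435 hours


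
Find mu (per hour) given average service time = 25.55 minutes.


mu = 60 / avg_service_time = 60 / 25.55 = 2.35 per hour

2.35 per hour


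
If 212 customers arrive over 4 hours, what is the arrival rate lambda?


lambda = total arrivals / time = 212 / 4 = 53.0 per hour

53.0 per hour


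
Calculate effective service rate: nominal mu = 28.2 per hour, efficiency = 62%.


Effective rate = mu * efficiency = 28.2 * 0.62 = 17.48 per hour

17.48 per hour


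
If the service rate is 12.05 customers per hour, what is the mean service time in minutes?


Mean service time = 60/mu = 60/12.05 = 4.98 minutes

4.98 minutes
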